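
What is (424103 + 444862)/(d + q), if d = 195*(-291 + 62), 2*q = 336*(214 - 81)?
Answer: -289655/7437 ≈ -38.948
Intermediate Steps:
q = 22344 (q = (336*(214 - 81))/2 = (336*133)/2 = (½)*44688 = 22344)
d = -44655 (d = 195*(-229) = -44655)
(424103 + 444862)/(d + q) = (424103 + 444862)/(-44655 + 22344) = 868965/(-22311) = 868965*(-1/22311) = -289655/7437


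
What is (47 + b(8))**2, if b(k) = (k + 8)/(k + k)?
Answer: 2304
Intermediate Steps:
b(k) = (8 + k)/(2*k) (b(k) = (8 + k)/((2*k)) = (8 + k)*(1/(2*k)) = (8 + k)/(2*k))
(47 + b(8))**2 = (47 + (1/2)*(8 + 8)/8)**2 = (47 + (1/2)*(1/8)*16)**2 = (47 + 1)**2 = 48**2 = 2304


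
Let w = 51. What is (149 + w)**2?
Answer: 40000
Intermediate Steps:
(149 + w)**2 = (149 + 51)**2 = 200**2 = 40000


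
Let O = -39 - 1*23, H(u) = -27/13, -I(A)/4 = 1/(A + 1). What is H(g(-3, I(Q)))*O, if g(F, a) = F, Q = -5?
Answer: 1674/13 ≈ 128.77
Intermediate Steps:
I(A) = -4/(1 + A) (I(A) = -4/(A + 1) = -4/(1 + A))
H(u) = -27/13 (H(u) = -27*1/13 = -27/13)
O = -62 (O = -39 - 23 = -62)
H(g(-3, I(Q)))*O = -27/13*(-62) = 1674/13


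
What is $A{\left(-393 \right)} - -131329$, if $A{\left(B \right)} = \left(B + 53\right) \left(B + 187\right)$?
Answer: $201369$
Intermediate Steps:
$A{\left(B \right)} = \left(53 + B\right) \left(187 + B\right)$
$A{\left(-393 \right)} - -131329 = \left(9911 + \left(-393\right)^{2} + 240 \left(-393\right)\right) - -131329 = \left(9911 + 154449 - 94320\right) + 131329 = 70040 + 131329 = 201369$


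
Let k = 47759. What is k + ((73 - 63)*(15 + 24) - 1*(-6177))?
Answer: 54326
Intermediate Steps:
k + ((73 - 63)*(15 + 24) - 1*(-6177)) = 47759 + ((73 - 63)*(15 + 24) - 1*(-6177)) = 47759 + (10*39 + 6177) = 47759 + (390 + 6177) = 47759 + 6567 = 54326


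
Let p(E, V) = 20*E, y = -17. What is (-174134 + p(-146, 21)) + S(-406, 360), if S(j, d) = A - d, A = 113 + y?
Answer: -177318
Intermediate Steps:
A = 96 (A = 113 - 17 = 96)
S(j, d) = 96 - d
(-174134 + p(-146, 21)) + S(-406, 360) = (-174134 + 20*(-146)) + (96 - 1*360) = (-174134 - 2920) + (96 - 360) = -177054 - 264 = -177318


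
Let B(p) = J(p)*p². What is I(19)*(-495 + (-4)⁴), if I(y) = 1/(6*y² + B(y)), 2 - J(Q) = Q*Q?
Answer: 239/127433 ≈ 0.0018755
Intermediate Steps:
J(Q) = 2 - Q² (J(Q) = 2 - Q*Q = 2 - Q²)
B(p) = p²*(2 - p²) (B(p) = (2 - p²)*p² = p²*(2 - p²))
I(y) = 1/(6*y² + y²*(2 - y²))
I(19)*(-495 + (-4)⁴) = (-1/(19²*(-8 + 19²)))*(-495 + (-4)⁴) = (-1*1/361/(-8 + 361))*(-495 + 256) = -1*1/361/353*(-239) = -1*1/361*1/353*(-239) = -1/127433*(-239) = 239/127433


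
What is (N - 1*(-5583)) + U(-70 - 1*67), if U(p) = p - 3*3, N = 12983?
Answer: 18420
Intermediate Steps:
U(p) = -9 + p (U(p) = p - 9 = -9 + p)
(N - 1*(-5583)) + U(-70 - 1*67) = (12983 - 1*(-5583)) + (-9 + (-70 - 1*67)) = (12983 + 5583) + (-9 + (-70 - 67)) = 18566 + (-9 - 137) = 18566 - 146 = 18420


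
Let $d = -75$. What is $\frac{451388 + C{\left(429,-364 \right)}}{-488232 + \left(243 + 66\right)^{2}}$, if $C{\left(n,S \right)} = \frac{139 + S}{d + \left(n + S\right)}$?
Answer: $- \frac{902821}{785502} \approx -1.1494$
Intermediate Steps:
$C{\left(n,S \right)} = \frac{139 + S}{-75 + S + n}$ ($C{\left(n,S \right)} = \frac{139 + S}{-75 + \left(n + S\right)} = \frac{139 + S}{-75 + \left(S + n\right)} = \frac{139 + S}{-75 + S + n}$)
$\frac{451388 + C{\left(429,-364 \right)}}{-488232 + \left(243 + 66\right)^{2}} = \frac{451388 + \frac{139 - 364}{-75 - 364 + 429}}{-488232 + \left(243 + 66\right)^{2}} = \frac{451388 + \frac{1}{-10} \left(-225\right)}{-488232 + 309^{2}} = \frac{451388 - - \frac{45}{2}}{-488232 + 95481} = \frac{451388 + \frac{45}{2}}{-392751} = \frac{902821}{2} \left(- \frac{1}{392751}\right) = - \frac{902821}{785502}$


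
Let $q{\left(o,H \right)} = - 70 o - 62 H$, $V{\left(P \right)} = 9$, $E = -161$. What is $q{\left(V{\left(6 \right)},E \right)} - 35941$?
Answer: $-26589$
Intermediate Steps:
$q{\left(V{\left(6 \right)},E \right)} - 35941 = \left(\left(-70\right) 9 - -9982\right) - 35941 = \left(-630 + 9982\right) - 35941 = 9352 - 35941 = -26589$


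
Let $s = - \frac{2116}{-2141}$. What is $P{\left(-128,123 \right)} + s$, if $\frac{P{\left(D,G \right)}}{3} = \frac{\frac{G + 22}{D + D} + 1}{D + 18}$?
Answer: $\frac{58873607}{60290560} \approx 0.9765$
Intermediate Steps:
$P{\left(D,G \right)} = \frac{3 \left(1 + \frac{22 + G}{2 D}\right)}{18 + D}$ ($P{\left(D,G \right)} = 3 \frac{\frac{G + 22}{D + D} + 1}{D + 18} = 3 \frac{\frac{22 + G}{2 D} + 1}{18 + D} = 3 \frac{1 + \frac{22 + G}{2 D}}{18 + D} = \frac{3 \left(1 + \frac{22 + G}{2 D}\right)}{18 + D}$)
$s = \frac{2116}{2141}$ ($s = \left(-2116\right) \left(- \frac{1}{2141}\right) = \frac{2116}{2141} \approx 0.98832$)
$P{\left(-128,123 \right)} + s = \frac{3 \left(22 + 123 + 2 \left(-128\right)\right)}{2 \left(-128\right) \left(18 - 128\right)} + \frac{2116}{2141} = \frac{3}{2} \left(- \frac{1}{128}\right) \frac{1}{-110} \left(22 + 123 - 256\right) + \frac{2116}{2141} = \frac{3}{2} \left(- \frac{1}{128}\right) \left(- \frac{1}{110}\right) \left(-111\right) + \frac{2116}{2141} = - \frac{333}{28160} + \frac{2116}{2141} = \frac{58873607}{60290560}$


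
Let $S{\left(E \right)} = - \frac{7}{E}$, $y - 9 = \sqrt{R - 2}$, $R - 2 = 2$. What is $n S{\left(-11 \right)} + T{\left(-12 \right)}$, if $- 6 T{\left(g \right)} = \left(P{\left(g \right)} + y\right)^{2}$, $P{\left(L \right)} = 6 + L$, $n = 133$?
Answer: $\frac{5465}{66} - \sqrt{2} \approx 81.389$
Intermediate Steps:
$R = 4$ ($R = 2 + 2 = 4$)
$y = 9 + \sqrt{2}$ ($y = 9 + \sqrt{4 - 2} = 9 + \sqrt{2} \approx 10.414$)
$T{\left(g \right)} = - \frac{\left(15 + g + \sqrt{2}\right)^{2}}{6}$ ($T{\left(g \right)} = - \frac{\left(\left(6 + g\right) + \left(9 + \sqrt{2}\right)\right)^{2}}{6} = - \frac{\left(15 + g + \sqrt{2}\right)^{2}}{6}$)
$n S{\left(-11 \right)} + T{\left(-12 \right)} = 133 \left(- \frac{7}{-11}\right) - \frac{\left(15 - 12 + \sqrt{2}\right)^{2}}{6} = 133 \left(\left(-7\right) \left(- \frac{1}{11}\right)\right) - \frac{\left(3 + \sqrt{2}\right)^{2}}{6} = 133 \cdot \frac{7}{11} - \frac{\left(3 + \sqrt{2}\right)^{2}}{6} = \frac{931}{11} - \frac{\left(3 + \sqrt{2}\right)^{2}}{6}$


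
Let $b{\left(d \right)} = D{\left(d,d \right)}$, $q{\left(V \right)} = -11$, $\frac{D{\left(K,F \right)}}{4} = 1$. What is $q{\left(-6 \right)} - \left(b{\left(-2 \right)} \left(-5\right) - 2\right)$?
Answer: $11$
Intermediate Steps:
$D{\left(K,F \right)} = 4$ ($D{\left(K,F \right)} = 4 \cdot 1 = 4$)
$b{\left(d \right)} = 4$
$q{\left(-6 \right)} - \left(b{\left(-2 \right)} \left(-5\right) - 2\right) = -11 - \left(4 \left(-5\right) - 2\right) = -11 - \left(-20 - 2\right) = -11 - -22 = -11 + 22 = 11$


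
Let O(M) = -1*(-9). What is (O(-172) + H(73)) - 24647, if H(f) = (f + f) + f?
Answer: -24419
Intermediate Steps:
H(f) = 3*f (H(f) = 2*f + f = 3*f)
O(M) = 9
(O(-172) + H(73)) - 24647 = (9 + 3*73) - 24647 = (9 + 219) - 24647 = 228 - 24647 = -24419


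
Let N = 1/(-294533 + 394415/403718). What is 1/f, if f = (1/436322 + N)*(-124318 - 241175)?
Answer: 7411731957538834/2988853777214583 ≈ 2.4798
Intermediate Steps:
N = -57674/16986839897 (N = 1/(-294533 + 394415*(1/403718)) = 1/(-294533 + 56345/57674) = 1/(-16986839897/57674) = -57674/16986839897 ≈ -3.3952e-6)
f = 2988853777214583/7411731957538834 (f = (1/436322 - 57674/16986839897)*(-124318 - 241175) = (1/436322 - 57674/16986839897)*(-365493) = -8177595131/7411731957538834*(-365493) = 2988853777214583/7411731957538834 ≈ 0.40326)
1/f = 1/(2988853777214583/7411731957538834) = 7411731957538834/2988853777214583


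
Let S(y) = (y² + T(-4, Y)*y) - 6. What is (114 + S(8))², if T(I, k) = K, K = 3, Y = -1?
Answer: 38416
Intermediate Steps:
T(I, k) = 3
S(y) = -6 + y² + 3*y (S(y) = (y² + 3*y) - 6 = -6 + y² + 3*y)
(114 + S(8))² = (114 + (-6 + 8² + 3*8))² = (114 + (-6 + 64 + 24))² = (114 + 82)² = 196² = 38416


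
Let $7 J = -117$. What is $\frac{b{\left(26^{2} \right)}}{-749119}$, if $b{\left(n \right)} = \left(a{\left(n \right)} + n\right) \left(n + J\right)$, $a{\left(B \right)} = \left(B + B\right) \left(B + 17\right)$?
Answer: $- \frac{4327079380}{5243833} \approx -825.17$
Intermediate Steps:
$J = - \frac{117}{7}$ ($J = \frac{1}{7} \left(-117\right) = - \frac{117}{7} \approx -16.714$)
$a{\left(B \right)} = 2 B \left(17 + B\right)$
$b{\left(n \right)} = \left(- \frac{117}{7} + n\right) \left(n + 2 n \left(17 + n\right)\right)$ ($b{\left(n \right)} = \left(2 n \left(17 + n\right) + n\right) \left(n - \frac{117}{7}\right) = \left(n + 2 n \left(17 + n\right)\right) \left(- \frac{117}{7} + n\right) = \left(- \frac{117}{7} + n\right) \left(n + 2 n \left(17 + n\right)\right)$)
$\frac{b{\left(26^{2} \right)}}{-749119} = \frac{\frac{1}{7} \cdot 26^{2} \left(-4095 + 11 \cdot 26^{2} + 14 \left(26^{2}\right)^{2}\right)}{-749119} = \frac{1}{7} \cdot 676 \left(-4095 + 11 \cdot 676 + 14 \cdot 676^{2}\right) \left(- \frac{1}{749119}\right) = \frac{1}{7} \cdot 676 \left(-4095 + 7436 + 14 \cdot 456976\right) \left(- \frac{1}{749119}\right) = \frac{1}{7} \cdot 676 \left(-4095 + 7436 + 6397664\right) \left(- \frac{1}{749119}\right) = \frac{1}{7} \cdot 676 \cdot 6401005 \left(- \frac{1}{749119}\right) = \frac{4327079380}{7} \left(- \frac{1}{749119}\right) = - \frac{4327079380}{5243833}$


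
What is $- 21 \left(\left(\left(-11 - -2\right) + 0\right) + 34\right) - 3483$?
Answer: $-4008$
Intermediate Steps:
$- 21 \left(\left(\left(-11 - -2\right) + 0\right) + 34\right) - 3483 = - 21 \left(\left(\left(-11 + 2\right) + 0\right) + 34\right) - 3483 = - 21 \left(\left(-9 + 0\right) + 34\right) - 3483 = - 21 \left(-9 + 34\right) - 3483 = \left(-21\right) 25 - 3483 = -525 - 3483 = -4008$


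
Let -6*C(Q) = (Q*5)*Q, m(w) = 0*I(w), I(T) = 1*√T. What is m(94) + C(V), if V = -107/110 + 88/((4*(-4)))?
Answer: -63368/1815 ≈ -34.914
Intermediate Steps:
V = -356/55 (V = -107*1/110 + 88/(-16) = -107/110 + 88*(-1/16) = -107/110 - 11/2 = -356/55 ≈ -6.4727)
I(T) = √T
m(w) = 0 (m(w) = 0*√w = 0)
C(Q) = -5*Q²/6 (C(Q) = -Q*5*Q/6 = -5*Q*Q/6 = -5*Q²/6)
m(94) + C(V) = 0 - 5*(-356/55)²/6 = 0 - ⅚*126736/3025 = 0 - 63368/1815 = -63368/1815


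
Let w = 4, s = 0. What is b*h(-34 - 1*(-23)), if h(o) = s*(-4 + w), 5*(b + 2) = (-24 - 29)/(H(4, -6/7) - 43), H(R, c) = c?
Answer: 0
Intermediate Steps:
b = -2699/1535 (b = -2 + ((-24 - 29)/(-6/7 - 43))/5 = -2 + (-53/(-6*⅐ - 43))/5 = -2 + (-53/(-6/7 - 43))/5 = -2 + (-53/(-307/7))/5 = -2 + (-53*(-7/307))/5 = -2 + (⅕)*(371/307) = -2 + 371/1535 = -2699/1535 ≈ -1.7583)
h(o) = 0 (h(o) = 0*(-4 + 4) = 0*0 = 0)
b*h(-34 - 1*(-23)) = -2699/1535*0 = 0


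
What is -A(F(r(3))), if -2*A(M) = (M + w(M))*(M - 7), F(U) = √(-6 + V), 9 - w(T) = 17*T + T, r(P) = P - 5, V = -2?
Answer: 73/2 + 128*I*√2 ≈ 36.5 + 181.02*I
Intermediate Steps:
r(P) = -5 + P
w(T) = 9 - 18*T (w(T) = 9 - (17*T + T) = 9 - 18*T)
F(U) = 2*I*√2 (F(U) = √(-6 - 2) = √(-8) = 2*I*√2)
A(M) = -(-7 + M)*(9 - 17*M)/2 (A(M) = -(M + (9 - 18*M))*(M - 7)/2 = -(9 - 17*M)*(-7 + M)/2 = -(-7 + M)*(9 - 17*M)/2)
-A(F(r(3))) = -(63/2 - 128*I*√2 + 17*(2*I*√2)²/2) = -(63/2 - 128*I*√2 + (17/2)*(-8)) = -(63/2 - 128*I*√2 - 68) = -(-73/2 - 128*I*√2) = 73/2 + 128*I*√2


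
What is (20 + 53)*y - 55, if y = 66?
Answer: 4763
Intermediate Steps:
(20 + 53)*y - 55 = (20 + 53)*66 - 55 = 73*66 - 55 = 4818 - 55 = 4763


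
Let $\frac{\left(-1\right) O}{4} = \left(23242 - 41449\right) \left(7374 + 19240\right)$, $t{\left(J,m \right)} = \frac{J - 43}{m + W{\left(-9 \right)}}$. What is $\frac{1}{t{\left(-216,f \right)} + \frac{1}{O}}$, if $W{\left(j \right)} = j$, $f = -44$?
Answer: $\frac{102726952776}{502005297581} \approx 0.20463$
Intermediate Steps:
$t{\left(J,m \right)} = \frac{-43 + J}{-9 + m}$ ($t{\left(J,m \right)} = \frac{J - 43}{m - 9} = \frac{-43 + J}{-9 + m}$)
$O = 1938244392$ ($O = - 4 \left(23242 - 41449\right) \left(7374 + 19240\right) = - 4 \left(\left(-18207\right) 26614\right) = \left(-4\right) \left(-484561098\right) = 1938244392$)
$\frac{1}{t{\left(-216,f \right)} + \frac{1}{O}} = \frac{1}{\frac{-43 - 216}{-9 - 44} + \frac{1}{1938244392}} = \frac{1}{\frac{1}{-53} \left(-259\right) + \frac{1}{1938244392}} = \frac{1}{\left(- \frac{1}{53}\right) \left(-259\right) + \frac{1}{1938244392}} = \frac{1}{\frac{259}{53} + \frac{1}{1938244392}} = \frac{1}{\frac{502005297581}{102726952776}} = \frac{102726952776}{502005297581}$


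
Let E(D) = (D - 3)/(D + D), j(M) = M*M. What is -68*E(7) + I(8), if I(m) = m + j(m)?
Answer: 368/7 ≈ 52.571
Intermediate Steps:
j(M) = M**2
E(D) = (-3 + D)/(2*D) (E(D) = (-3 + D)/((2*D)) = (-3 + D)*(1/(2*D)) = (-3 + D)/(2*D))
I(m) = m + m**2
-68*E(7) + I(8) = -34*(-3 + 7)/7 + 8*(1 + 8) = -34*4/7 + 8*9 = -68*2/7 + 72 = -136/7 + 72 = 368/7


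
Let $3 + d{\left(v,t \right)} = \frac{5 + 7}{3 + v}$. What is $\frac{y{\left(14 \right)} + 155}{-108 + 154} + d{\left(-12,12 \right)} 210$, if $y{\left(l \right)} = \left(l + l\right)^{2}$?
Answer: $- \frac{40921}{46} \approx -889.59$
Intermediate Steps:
$d{\left(v,t \right)} = -3 + \frac{12}{3 + v}$ ($d{\left(v,t \right)} = -3 + \frac{5 + 7}{3 + v} = -3 + \frac{12}{3 + v}$)
$y{\left(l \right)} = 4 l^{2}$ ($y{\left(l \right)} = \left(2 l\right)^{2} = 4 l^{2}$)
$\frac{y{\left(14 \right)} + 155}{-108 + 154} + d{\left(-12,12 \right)} 210 = \frac{4 \cdot 14^{2} + 155}{-108 + 154} + \frac{3 \left(1 - -12\right)}{3 - 12} \cdot 210 = \frac{4 \cdot 196 + 155}{46} + \frac{3 \left(1 + 12\right)}{-9} \cdot 210 = \left(784 + 155\right) \frac{1}{46} + 3 \left(- \frac{1}{9}\right) 13 \cdot 210 = 939 \cdot \frac{1}{46} - 910 = \frac{939}{46} - 910 = - \frac{40921}{46}$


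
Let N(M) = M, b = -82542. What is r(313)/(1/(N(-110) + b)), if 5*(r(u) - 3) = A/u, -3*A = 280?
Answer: -228202172/939 ≈ -2.4303e+5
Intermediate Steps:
A = -280/3 (A = -⅓*280 = -280/3 ≈ -93.333)
r(u) = 3 - 56/(3*u) (r(u) = 3 + (-280/(3*u))/5 = 3 - 56/(3*u))
r(313)/(1/(N(-110) + b)) = (3 - 56/3/313)/(1/(-110 - 82542)) = (3 - 56/3*1/313)/(1/(-82652)) = (3 - 56/939)/(-1/82652) = (2761/939)*(-82652) = -228202172/939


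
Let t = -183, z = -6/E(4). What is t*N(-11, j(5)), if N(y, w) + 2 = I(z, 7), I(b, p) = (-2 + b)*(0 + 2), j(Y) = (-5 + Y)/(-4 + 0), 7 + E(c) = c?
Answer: 366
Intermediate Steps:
E(c) = -7 + c
j(Y) = 5/4 - Y/4 (j(Y) = (-5 + Y)/(-4) = (-5 + Y)*(-¼) = 5/4 - Y/4)
z = 2 (z = -6/(-7 + 4) = -6/(-3) = -6*(-⅓) = 2)
I(b, p) = -4 + 2*b (I(b, p) = (-2 + b)*2 = -4 + 2*b)
N(y, w) = -2 (N(y, w) = -2 + (-4 + 2*2) = -2 + (-4 + 4) = -2 + 0 = -2)
t*N(-11, j(5)) = -183*(-2) = 366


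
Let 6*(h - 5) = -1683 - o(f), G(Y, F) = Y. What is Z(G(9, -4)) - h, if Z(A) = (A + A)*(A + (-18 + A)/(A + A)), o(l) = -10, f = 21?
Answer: 2561/6 ≈ 426.83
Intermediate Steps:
Z(A) = 2*A*(A + (-18 + A)/(2*A)) (Z(A) = (2*A)*(A + (-18 + A)/((2*A))) = (2*A)*(A + (-18 + A)*(1/(2*A))) = (2*A)*(A + (-18 + A)/(2*A)) = 2*A*(A + (-18 + A)/(2*A)))
h = -1643/6 (h = 5 + (-1683 - 1*(-10))/6 = 5 + (-1683 + 10)/6 = 5 + (⅙)*(-1673) = 5 - 1673/6 = -1643/6 ≈ -273.83)
Z(G(9, -4)) - h = (-18 + 9 + 2*9²) - 1*(-1643/6) = (-18 + 9 + 2*81) + 1643/6 = (-18 + 9 + 162) + 1643/6 = 153 + 1643/6 = 2561/6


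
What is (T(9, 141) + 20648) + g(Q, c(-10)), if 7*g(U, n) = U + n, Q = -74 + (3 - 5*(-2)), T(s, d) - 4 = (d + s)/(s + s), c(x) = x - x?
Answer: 433684/21 ≈ 20652.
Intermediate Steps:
c(x) = 0
T(s, d) = 4 + (d + s)/(2*s) (T(s, d) = 4 + (d + s)/(s + s) = 4 + (d + s)/((2*s)) = 4 + (d + s)*(1/(2*s)) = 4 + (d + s)/(2*s))
Q = -61 (Q = -74 + (3 + 10) = -74 + 13 = -61)
g(U, n) = U/7 + n/7 (g(U, n) = (U + n)/7 = U/7 + n/7)
(T(9, 141) + 20648) + g(Q, c(-10)) = ((1/2)*(141 + 9*9)/9 + 20648) + ((1/7)*(-61) + (1/7)*0) = ((1/2)*(1/9)*(141 + 81) + 20648) + (-61/7 + 0) = ((1/2)*(1/9)*222 + 20648) - 61/7 = (37/3 + 20648) - 61/7 = 61981/3 - 61/7 = 433684/21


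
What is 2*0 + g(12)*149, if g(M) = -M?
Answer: -1788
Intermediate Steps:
2*0 + g(12)*149 = 2*0 - 1*12*149 = 0 - 12*149 = 0 - 1788 = -1788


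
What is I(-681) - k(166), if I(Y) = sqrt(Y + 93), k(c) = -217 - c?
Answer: 383 + 14*I*sqrt(3) ≈ 383.0 + 24.249*I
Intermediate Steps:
I(Y) = sqrt(93 + Y)
I(-681) - k(166) = sqrt(93 - 681) - (-217 - 1*166) = sqrt(-588) - (-217 - 166) = 14*I*sqrt(3) - 1*(-383) = 14*I*sqrt(3) + 383 = 383 + 14*I*sqrt(3)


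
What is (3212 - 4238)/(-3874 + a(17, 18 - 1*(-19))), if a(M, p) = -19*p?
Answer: 1026/4577 ≈ 0.22416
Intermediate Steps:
(3212 - 4238)/(-3874 + a(17, 18 - 1*(-19))) = (3212 - 4238)/(-3874 - 19*(18 - 1*(-19))) = -1026/(-3874 - 19*(18 + 19)) = -1026/(-3874 - 19*37) = -1026/(-3874 - 703) = -1026/(-4577) = -1026*(-1/4577) = 1026/4577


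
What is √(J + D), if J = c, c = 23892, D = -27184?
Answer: 2*I*√823 ≈ 57.376*I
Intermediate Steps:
J = 23892
√(J + D) = √(23892 - 27184) = √(-3292) = 2*I*√823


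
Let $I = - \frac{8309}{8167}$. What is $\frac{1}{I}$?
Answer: $- \frac{8167}{8309} \approx -0.98291$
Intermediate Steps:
$I = - \frac{8309}{8167}$ ($I = \left(-8309\right) \frac{1}{8167} = - \frac{8309}{8167} \approx -1.0174$)
$\frac{1}{I} = \frac{1}{- \frac{8309}{8167}} = - \frac{8167}{8309}$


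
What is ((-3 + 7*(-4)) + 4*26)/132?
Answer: 73/132 ≈ 0.55303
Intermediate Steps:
((-3 + 7*(-4)) + 4*26)/132 = ((-3 - 28) + 104)*(1/132) = (-31 + 104)*(1/132) = 73*(1/132) = 73/132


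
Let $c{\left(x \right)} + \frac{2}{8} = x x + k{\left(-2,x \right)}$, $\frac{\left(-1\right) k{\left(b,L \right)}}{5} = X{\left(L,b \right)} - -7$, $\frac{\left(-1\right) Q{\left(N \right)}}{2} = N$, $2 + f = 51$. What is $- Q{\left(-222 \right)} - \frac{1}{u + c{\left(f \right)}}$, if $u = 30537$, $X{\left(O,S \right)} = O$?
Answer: $- \frac{58000168}{130631} \approx -444.0$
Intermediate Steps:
$f = 49$ ($f = -2 + 51 = 49$)
$Q{\left(N \right)} = - 2 N$
$k{\left(b,L \right)} = -35 - 5 L$ ($k{\left(b,L \right)} = - 5 \left(L - -7\right) = - 5 \left(L + 7\right) = - 5 \left(7 + L\right) = -35 - 5 L$)
$c{\left(x \right)} = - \frac{141}{4} + x^{2} - 5 x$ ($c{\left(x \right)} = - \frac{1}{4} - \left(35 + 5 x - x x\right) = - \frac{1}{4} - \left(35 - x^{2} + 5 x\right) = - \frac{141}{4} + x^{2} - 5 x$)
$- Q{\left(-222 \right)} - \frac{1}{u + c{\left(f \right)}} = - \left(-2\right) \left(-222\right) - \frac{1}{30537 - \left(\frac{1121}{4} - 2401\right)} = \left(-1\right) 444 - \frac{1}{30537 - - \frac{8483}{4}} = -444 - \frac{1}{30537 + \frac{8483}{4}} = -444 - \frac{1}{\frac{130631}{4}} = -444 - \frac{4}{130631} = - \frac{58000168}{130631}$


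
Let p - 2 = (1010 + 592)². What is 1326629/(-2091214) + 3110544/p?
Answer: 1550072267521/2683452078442 ≈ 0.57764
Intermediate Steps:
p = 2566406 (p = 2 + (1010 + 592)² = 2 + 1602² = 2 + 2566404 = 2566406)
1326629/(-2091214) + 3110544/p = 1326629/(-2091214) + 3110544/2566406 = 1326629*(-1/2091214) + 3110544*(1/2566406) = -1326629/2091214 + 1555272/1283203 = 1550072267521/2683452078442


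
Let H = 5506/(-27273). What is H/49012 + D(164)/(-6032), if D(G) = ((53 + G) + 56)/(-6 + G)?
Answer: -7118611417/24499115970528 ≈ -0.00029057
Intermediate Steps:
D(G) = (109 + G)/(-6 + G)
H = -5506/27273 (H = 5506*(-1/27273) = -5506/27273 ≈ -0.20188)
H/49012 + D(164)/(-6032) = -5506/27273/49012 + ((109 + 164)/(-6 + 164))/(-6032) = -5506/27273*1/49012 + (273/158)*(-1/6032) = -2753/668352138 + ((1/158)*273)*(-1/6032) = -2753/668352138 + (273/158)*(-1/6032) = -2753/668352138 - 21/73312 = -7118611417/24499115970528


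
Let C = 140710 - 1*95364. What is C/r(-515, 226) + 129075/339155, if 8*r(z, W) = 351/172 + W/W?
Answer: 4232403089021/35475613 ≈ 1.1930e+5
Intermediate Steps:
r(z, W) = 523/1376 (r(z, W) = (351/172 + W/W)/8 = (351*(1/172) + 1)/8 = (351/172 + 1)/8 = (⅛)*(523/172) = 523/1376)
C = 45346 (C = 140710 - 95364 = 45346)
C/r(-515, 226) + 129075/339155 = 45346/(523/1376) + 129075/339155 = 45346*(1376/523) + 129075*(1/339155) = 62396096/523 + 25815/67831 = 4232403089021/35475613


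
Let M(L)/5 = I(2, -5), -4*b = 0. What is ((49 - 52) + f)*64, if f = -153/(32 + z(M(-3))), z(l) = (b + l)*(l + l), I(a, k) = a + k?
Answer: -51168/241 ≈ -212.32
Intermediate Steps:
b = 0 (b = -¼*0 = 0)
M(L) = -15 (M(L) = 5*(2 - 5) = 5*(-3) = -15)
z(l) = 2*l² (z(l) = (0 + l)*(l + l) = l*(2*l) = 2*l²)
f = -153/482 (f = -153/(32 + 2*(-15)²) = -153/(32 + 2*225) = -153/(32 + 450) = -153/482 ≈ -0.31743)
((49 - 52) + f)*64 = ((49 - 52) - 153/482)*64 = (-3 - 153/482)*64 = -1599/482*64 = -51168/241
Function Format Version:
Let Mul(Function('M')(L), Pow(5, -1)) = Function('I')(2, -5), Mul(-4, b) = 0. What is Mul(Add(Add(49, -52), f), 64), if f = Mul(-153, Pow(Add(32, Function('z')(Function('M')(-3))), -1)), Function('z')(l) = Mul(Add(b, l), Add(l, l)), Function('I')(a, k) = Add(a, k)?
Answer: Rational(-51168, 241) ≈ -212.32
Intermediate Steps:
b = 0 (b = Mul(Rational(-1, 4), 0) = 0)
Function('M')(L) = -15 (Function('M')(L) = Mul(5, Add(2, -5)) = Mul(5, -3) = -15)
Function('z')(l) = Mul(2, Pow(l, 2)) (Function('z')(l) = Mul(Add(0, l), Add(l, l)) = Mul(l, Mul(2, l)) = Mul(2, Pow(l, 2)))
f = Rational(-153, 482) (f = Mul(-153, Pow(Add(32, Mul(2, Pow(-15, 2))), -1)) = Mul(-153, Pow(Add(32, Mul(2, 225)), -1)) = Mul(-153, Pow(Add(32, 450), -1)) = Mul(-153, Pow(482, -1)) = Mul(-153, Rational(1, 482)) = Rational(-153, 482) ≈ -0.31743)
Mul(Add(Add(49, -52), f), 64) = Mul(Add(Add(49, -52), Rational(-153, 482)), 64) = Mul(Add(-3, Rational(-153, 482)), 64) = Mul(Rational(-1599, 482), 64) = Rational(-51168, 241)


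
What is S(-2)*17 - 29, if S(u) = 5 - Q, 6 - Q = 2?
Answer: -12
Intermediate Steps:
Q = 4 (Q = 6 - 1*2 = 6 - 2 = 4)
S(u) = 1 (S(u) = 5 - 1*4 = 5 - 4 = 1)
S(-2)*17 - 29 = 1*17 - 29 = 17 - 29 = -12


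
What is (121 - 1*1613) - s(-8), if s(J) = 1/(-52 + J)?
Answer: -89519/60 ≈ -1492.0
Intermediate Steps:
(121 - 1*1613) - s(-8) = (121 - 1*1613) - 1/(-52 - 8) = (121 - 1613) - 1/(-60) = -1492 - 1*(-1/60) = -1492 + 1/60 = -89519/60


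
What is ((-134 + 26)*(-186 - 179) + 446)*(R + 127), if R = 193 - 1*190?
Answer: 5182580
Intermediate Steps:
R = 3 (R = 193 - 190 = 3)
((-134 + 26)*(-186 - 179) + 446)*(R + 127) = ((-134 + 26)*(-186 - 179) + 446)*(3 + 127) = (-108*(-365) + 446)*130 = (39420 + 446)*130 = 39866*130 = 5182580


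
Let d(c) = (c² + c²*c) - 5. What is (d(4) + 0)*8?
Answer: 600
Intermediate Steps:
d(c) = -5 + c² + c³ (d(c) = (c² + c³) - 5 = -5 + c² + c³)
(d(4) + 0)*8 = ((-5 + 4² + 4³) + 0)*8 = ((-5 + 16 + 64) + 0)*8 = (75 + 0)*8 = 75*8 = 600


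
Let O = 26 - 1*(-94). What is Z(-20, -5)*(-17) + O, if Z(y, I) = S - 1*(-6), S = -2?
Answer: 52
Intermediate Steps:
Z(y, I) = 4 (Z(y, I) = -2 - 1*(-6) = -2 + 6 = 4)
O = 120 (O = 26 + 94 = 120)
Z(-20, -5)*(-17) + O = 4*(-17) + 120 = -68 + 120 = 52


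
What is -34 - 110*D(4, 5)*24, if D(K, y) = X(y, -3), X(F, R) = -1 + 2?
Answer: -2674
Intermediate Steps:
X(F, R) = 1
D(K, y) = 1
-34 - 110*D(4, 5)*24 = -34 - 110*24 = -34 - 2640 = -2674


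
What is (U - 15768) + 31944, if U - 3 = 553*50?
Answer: 43829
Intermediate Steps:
U = 27653 (U = 3 + 553*50 = 3 + 27650 = 27653)
(U - 15768) + 31944 = (27653 - 15768) + 31944 = 11885 + 31944 = 43829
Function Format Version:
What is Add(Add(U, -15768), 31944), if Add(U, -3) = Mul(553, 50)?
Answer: 43829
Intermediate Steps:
U = 27653 (U = Add(3, Mul(553, 50)) = Add(3, 27650) = 27653)
Add(Add(U, -15768), 31944) = Add(Add(27653, -15768), 31944) = Add(11885, 31944) = 43829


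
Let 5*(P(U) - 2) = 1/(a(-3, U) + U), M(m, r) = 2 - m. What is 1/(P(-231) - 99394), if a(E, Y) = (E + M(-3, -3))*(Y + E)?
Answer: -3495/347375041 ≈ -1.0061e-5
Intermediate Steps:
a(E, Y) = (5 + E)*(E + Y) (a(E, Y) = (E + (2 - 1*(-3)))*(Y + E) = (E + (2 + 3))*(E + Y) = (E + 5)*(E + Y) = (5 + E)*(E + Y))
P(U) = 2 + 1/(5*(-6 + 3*U)) (P(U) = 2 + 1/(5*(((-3)**2 + 5*(-3) + 5*U - 3*U) + U)) = 2 + 1/(5*((9 - 15 + 5*U - 3*U) + U)) = 2 + 1/(5*((-6 + 2*U) + U)) = 2 + 1/(5*(-6 + 3*U)))
1/(P(-231) - 99394) = 1/((-59 + 30*(-231))/(15*(-2 - 231)) - 99394) = 1/((1/15)*(-59 - 6930)/(-233) - 99394) = 1/((1/15)*(-1/233)*(-6989) - 99394) = 1/(6989/3495 - 99394) = 1/(-347375041/3495) = -3495/347375041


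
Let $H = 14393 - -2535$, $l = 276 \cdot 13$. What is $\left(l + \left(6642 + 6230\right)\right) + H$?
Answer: $33388$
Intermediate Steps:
$l = 3588$
$H = 16928$ ($H = 14393 + 2535 = 16928$)
$\left(l + \left(6642 + 6230\right)\right) + H = \left(3588 + \left(6642 + 6230\right)\right) + 16928 = \left(3588 + 12872\right) + 16928 = 16460 + 16928 = 33388$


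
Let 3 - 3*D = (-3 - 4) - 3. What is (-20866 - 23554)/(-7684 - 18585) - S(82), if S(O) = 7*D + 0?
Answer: -2257219/78807 ≈ -28.642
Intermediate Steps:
D = 13/3 (D = 1 - ((-3 - 4) - 3)/3 = 1 - (-7 - 3)/3 = 1 - ⅓*(-10) = 1 + 10/3 = 13/3 ≈ 4.3333)
S(O) = 91/3 (S(O) = 7*(13/3) + 0 = 91/3 + 0 = 91/3)
(-20866 - 23554)/(-7684 - 18585) - S(82) = (-20866 - 23554)/(-7684 - 18585) - 1*91/3 = -44420/(-26269) - 91/3 = -44420*(-1/26269) - 91/3 = 44420/26269 - 91/3 = -2257219/78807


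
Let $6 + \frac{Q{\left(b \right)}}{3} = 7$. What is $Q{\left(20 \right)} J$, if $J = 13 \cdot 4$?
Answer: $156$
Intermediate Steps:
$J = 52$
$Q{\left(b \right)} = 3$ ($Q{\left(b \right)} = -18 + 3 \cdot 7 = -18 + 21 = 3$)
$Q{\left(20 \right)} J = 3 \cdot 52 = 156$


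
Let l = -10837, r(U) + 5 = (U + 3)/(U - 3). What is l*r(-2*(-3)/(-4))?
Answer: 173392/3 ≈ 57797.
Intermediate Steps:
r(U) = -5 + (3 + U)/(-3 + U) (r(U) = -5 + (U + 3)/(U - 3) = -5 + (3 + U)/(-3 + U))
l*r(-2*(-3)/(-4)) = -21674*(9 - 2*(-2*(-3))/(-4))/(-3 - 2*(-3)/(-4)) = -21674*(9 - 12*(-1)/4)/(-3 + 6*(-¼)) = -21674*(9 - 2*(-3/2))/(-3 - 3/2) = -21674*(9 + 3)/(-9/2) = -21674*(-2)*12/9 = -10837*(-16/3) = 173392/3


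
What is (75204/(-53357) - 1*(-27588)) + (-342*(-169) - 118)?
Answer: 4549569472/53357 ≈ 85267.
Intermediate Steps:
(75204/(-53357) - 1*(-27588)) + (-342*(-169) - 118) = (75204*(-1/53357) + 27588) + (57798 - 118) = (-75204/53357 + 27588) + 57680 = 1471937712/53357 + 57680 = 4549569472/53357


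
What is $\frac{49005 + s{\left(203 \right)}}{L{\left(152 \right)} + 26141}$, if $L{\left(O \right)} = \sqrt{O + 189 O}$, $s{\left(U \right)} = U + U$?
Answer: $\frac{1291652951}{683323001} - \frac{3755236 \sqrt{5}}{683323001} \approx 1.878$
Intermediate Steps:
$s{\left(U \right)} = 2 U$
$L{\left(O \right)} = \sqrt{190} \sqrt{O}$ ($L{\left(O \right)} = \sqrt{190 O} = \sqrt{190} \sqrt{O}$)
$\frac{49005 + s{\left(203 \right)}}{L{\left(152 \right)} + 26141} = \frac{49005 + 2 \cdot 203}{\sqrt{190} \sqrt{152} + 26141} = \frac{49005 + 406}{\sqrt{190} \cdot 2 \sqrt{38} + 26141} = \frac{49411}{76 \sqrt{5} + 26141} = \frac{49411}{26141 + 76 \sqrt{5}}$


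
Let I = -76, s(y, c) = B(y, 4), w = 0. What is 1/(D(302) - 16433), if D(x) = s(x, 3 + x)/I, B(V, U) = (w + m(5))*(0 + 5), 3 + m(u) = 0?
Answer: -76/1248893 ≈ -6.0854e-5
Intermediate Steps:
m(u) = -3 (m(u) = -3 + 0 = -3)
B(V, U) = -15 (B(V, U) = (0 - 3)*(0 + 5) = -3*5 = -15)
s(y, c) = -15
D(x) = 15/76 (D(x) = -15/(-76) = -15*(-1/76) = 15/76)
1/(D(302) - 16433) = 1/(15/76 - 16433) = 1/(-1248893/76) = -76/1248893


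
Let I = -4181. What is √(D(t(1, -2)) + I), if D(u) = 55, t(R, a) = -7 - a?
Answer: I*√4126 ≈ 64.234*I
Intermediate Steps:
√(D(t(1, -2)) + I) = √(55 - 4181) = √(-4126) = I*√4126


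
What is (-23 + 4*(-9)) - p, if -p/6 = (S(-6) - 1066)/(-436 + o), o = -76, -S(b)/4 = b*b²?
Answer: -7249/128 ≈ -56.633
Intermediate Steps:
S(b) = -4*b³ (S(b) = -4*b*b² = -4*b³)
p = -303/128 (p = -6*(-4*(-6)³ - 1066)/(-436 - 76) = -6*(-4*(-216) - 1066)/(-512) = -6*(864 - 1066)*(-1)/512 = -(-1212)*(-1)/512 = -6*101/256 = -303/128 ≈ -2.3672)
(-23 + 4*(-9)) - p = (-23 + 4*(-9)) - 1*(-303/128) = (-23 - 36) + 303/128 = -59 + 303/128 = -7249/128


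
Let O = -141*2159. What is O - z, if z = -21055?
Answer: -283364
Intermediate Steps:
O = -304419
O - z = -304419 - 1*(-21055) = -304419 + 21055 = -283364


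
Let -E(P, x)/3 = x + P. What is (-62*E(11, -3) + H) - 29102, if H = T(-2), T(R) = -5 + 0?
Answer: -27619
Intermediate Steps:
E(P, x) = -3*P - 3*x (E(P, x) = -3*(x + P) = -3*(P + x) = -3*P - 3*x)
T(R) = -5
H = -5
(-62*E(11, -3) + H) - 29102 = (-62*(-3*11 - 3*(-3)) - 5) - 29102 = (-62*(-33 + 9) - 5) - 29102 = (-62*(-24) - 5) - 29102 = (1488 - 5) - 29102 = 1483 - 29102 = -27619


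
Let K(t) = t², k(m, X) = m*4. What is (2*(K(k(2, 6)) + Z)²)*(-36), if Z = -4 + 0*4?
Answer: -259200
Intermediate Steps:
k(m, X) = 4*m
Z = -4 (Z = -4 + 0 = -4)
(2*(K(k(2, 6)) + Z)²)*(-36) = (2*((4*2)² - 4)²)*(-36) = (2*(8² - 4)²)*(-36) = (2*(64 - 4)²)*(-36) = (2*60²)*(-36) = (2*3600)*(-36) = 7200*(-36) = -259200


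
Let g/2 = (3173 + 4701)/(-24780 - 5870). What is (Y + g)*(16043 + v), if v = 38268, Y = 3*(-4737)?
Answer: -11828471386639/15325 ≈ -7.7184e+8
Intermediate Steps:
Y = -14211
g = -7874/15325 (g = 2*((3173 + 4701)/(-24780 - 5870)) = 2*(7874/(-30650)) = 2*(7874*(-1/30650)) = 2*(-3937/15325) = -7874/15325 ≈ -0.51380)
(Y + g)*(16043 + v) = (-14211 - 7874/15325)*(16043 + 38268) = -217791449/15325*54311 = -11828471386639/15325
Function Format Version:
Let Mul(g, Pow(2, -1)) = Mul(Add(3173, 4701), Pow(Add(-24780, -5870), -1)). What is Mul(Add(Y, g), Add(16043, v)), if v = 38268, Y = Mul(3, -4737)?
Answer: Rational(-11828471386639, 15325) ≈ -7.7184e+8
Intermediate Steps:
Y = -14211
g = Rational(-7874, 15325) (g = Mul(2, Mul(Add(3173, 4701), Pow(Add(-24780, -5870), -1))) = Mul(2, Mul(7874, Pow(-30650, -1))) = Mul(2, Mul(7874, Rational(-1, 30650))) = Mul(2, Rational(-3937, 15325)) = Rational(-7874, 15325) ≈ -0.51380)
Mul(Add(Y, g), Add(16043, v)) = Mul(Add(-14211, Rational(-7874, 15325)), Add(16043, 38268)) = Mul(Rational(-217791449, 15325), 54311) = Rational(-11828471386639, 15325)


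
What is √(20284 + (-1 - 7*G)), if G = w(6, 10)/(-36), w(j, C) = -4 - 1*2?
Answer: √730146/6 ≈ 142.41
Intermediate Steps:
w(j, C) = -6 (w(j, C) = -4 - 2 = -6)
G = ⅙ (G = -6/(-36) = -6*(-1/36) = ⅙ ≈ 0.16667)
√(20284 + (-1 - 7*G)) = √(20284 + (-1 - 7*⅙)) = √(20284 + (-1 - 7/6)) = √(20284 - 13/6) = √(121691/6) = √730146/6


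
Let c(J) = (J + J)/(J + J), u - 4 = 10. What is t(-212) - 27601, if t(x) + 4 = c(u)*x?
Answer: -27817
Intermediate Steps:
u = 14 (u = 4 + 10 = 14)
c(J) = 1 (c(J) = (2*J)/((2*J)) = (2*J)*(1/(2*J)) = 1)
t(x) = -4 + x (t(x) = -4 + 1*x = -4 + x)
t(-212) - 27601 = (-4 - 212) - 27601 = -216 - 27601 = -27817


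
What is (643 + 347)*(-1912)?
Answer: -1892880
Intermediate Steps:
(643 + 347)*(-1912) = 990*(-1912) = -1892880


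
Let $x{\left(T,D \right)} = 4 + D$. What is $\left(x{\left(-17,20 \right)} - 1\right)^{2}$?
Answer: $529$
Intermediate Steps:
$\left(x{\left(-17,20 \right)} - 1\right)^{2} = \left(\left(4 + 20\right) - 1\right)^{2} = \left(24 - 1\right)^{2} = 23^{2} = 529$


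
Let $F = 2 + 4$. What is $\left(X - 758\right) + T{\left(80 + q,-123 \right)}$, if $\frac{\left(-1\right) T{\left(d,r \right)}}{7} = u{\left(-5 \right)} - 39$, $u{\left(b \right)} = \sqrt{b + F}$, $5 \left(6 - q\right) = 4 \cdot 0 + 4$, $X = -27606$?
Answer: $-28098$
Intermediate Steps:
$F = 6$
$q = \frac{26}{5}$ ($q = 6 - \frac{4 \cdot 0 + 4}{5} = 6 - \frac{0 + 4}{5} = 6 - \frac{4}{5} = \frac{26}{5} \approx 5.2$)
$u{\left(b \right)} = \sqrt{6 + b}$ ($u{\left(b \right)} = \sqrt{b + 6} = \sqrt{6 + b}$)
$T{\left(d,r \right)} = 266$ ($T{\left(d,r \right)} = - 7 \left(\sqrt{6 - 5} - 39\right) = - 7 \left(\sqrt{1} - 39\right) = - 7 \left(1 - 39\right) = \left(-7\right) \left(-38\right) = 266$)
$\left(X - 758\right) + T{\left(80 + q,-123 \right)} = \left(-27606 - 758\right) + 266 = -28364 + 266 = -28098$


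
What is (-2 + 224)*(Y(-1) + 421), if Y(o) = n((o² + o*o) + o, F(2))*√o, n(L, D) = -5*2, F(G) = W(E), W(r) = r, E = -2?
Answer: 93462 - 2220*I ≈ 93462.0 - 2220.0*I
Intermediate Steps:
F(G) = -2
n(L, D) = -10
Y(o) = -10*√o
(-2 + 224)*(Y(-1) + 421) = (-2 + 224)*(-10*I + 421) = 222*(-10*I + 421) = 222*(421 - 10*I) = 93462 - 2220*I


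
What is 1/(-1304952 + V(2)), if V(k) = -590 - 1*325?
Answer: -1/1305867 ≈ -7.6577e-7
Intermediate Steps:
V(k) = -915 (V(k) = -590 - 325 = -915)
1/(-1304952 + V(2)) = 1/(-1304952 - 915) = 1/(-1305867) = -1/1305867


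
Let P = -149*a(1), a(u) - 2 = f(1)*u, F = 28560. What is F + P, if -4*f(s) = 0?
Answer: 28262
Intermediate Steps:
f(s) = 0 (f(s) = -1/4*0 = 0)
a(u) = 2 (a(u) = 2 + 0*u = 2 + 0 = 2)
P = -298 (P = -149*2 = -298)
F + P = 28560 - 298 = 28262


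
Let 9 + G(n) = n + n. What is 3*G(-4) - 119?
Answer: -170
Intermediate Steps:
G(n) = -9 + 2*n (G(n) = -9 + (n + n) = -9 + 2*n)
3*G(-4) - 119 = 3*(-9 + 2*(-4)) - 119 = 3*(-9 - 8) - 119 = 3*(-17) - 119 = -51 - 119 = -170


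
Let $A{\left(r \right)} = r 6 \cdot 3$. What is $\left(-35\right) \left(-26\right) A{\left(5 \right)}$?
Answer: $81900$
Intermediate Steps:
$A{\left(r \right)} = 18 r$ ($A{\left(r \right)} = 6 r 3 = 18 r$)
$\left(-35\right) \left(-26\right) A{\left(5 \right)} = \left(-35\right) \left(-26\right) 18 \cdot 5 = 910 \cdot 90 = 81900$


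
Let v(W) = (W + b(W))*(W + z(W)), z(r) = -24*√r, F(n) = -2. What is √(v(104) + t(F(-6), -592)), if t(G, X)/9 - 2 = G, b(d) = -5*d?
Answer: 16*√(-169 + 78*√26) ≈ 241.98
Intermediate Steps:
t(G, X) = 18 + 9*G
v(W) = -4*W*(W - 24*√W) (v(W) = (W - 5*W)*(W - 24*√W) = (-4*W)*(W - 24*√W) = -4*W*(W - 24*√W))
√(v(104) + t(F(-6), -592)) = √((-4*104² + 96*104^(3/2)) + (18 + 9*(-2))) = √((-4*10816 + 96*(208*√26)) + (18 - 18)) = √((-43264 + 19968*√26) + 0) = √(-43264 + 19968*√26)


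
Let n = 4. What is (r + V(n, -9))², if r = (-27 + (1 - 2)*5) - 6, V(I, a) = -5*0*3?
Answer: 1444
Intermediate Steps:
V(I, a) = 0 (V(I, a) = 0*3 = 0)
r = -38 (r = (-27 - 1*5) - 6 = (-27 - 5) - 6 = -32 - 6 = -38)
(r + V(n, -9))² = (-38 + 0)² = (-38)² = 1444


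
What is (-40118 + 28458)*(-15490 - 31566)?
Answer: 548672960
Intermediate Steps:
(-40118 + 28458)*(-15490 - 31566) = -11660*(-47056) = 548672960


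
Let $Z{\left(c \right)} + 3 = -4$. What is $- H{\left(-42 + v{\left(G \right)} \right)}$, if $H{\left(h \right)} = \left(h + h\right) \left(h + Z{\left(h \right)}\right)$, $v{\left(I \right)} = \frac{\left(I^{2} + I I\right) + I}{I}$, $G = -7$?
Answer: $-6820$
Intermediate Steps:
$Z{\left(c \right)} = -7$ ($Z{\left(c \right)} = -3 - 4 = -7$)
$v{\left(I \right)} = \frac{I + 2 I^{2}}{I}$ ($v{\left(I \right)} = \frac{\left(I^{2} + I^{2}\right) + I}{I} = \frac{2 I^{2} + I}{I} = \frac{I + 2 I^{2}}{I}$)
$H{\left(h \right)} = 2 h \left(-7 + h\right)$ ($H{\left(h \right)} = \left(h + h\right) \left(h - 7\right) = 2 h \left(-7 + h\right)$)
$- H{\left(-42 + v{\left(G \right)} \right)} = - 2 \left(-42 + \left(1 + 2 \left(-7\right)\right)\right) \left(-7 + \left(-42 + \left(1 + 2 \left(-7\right)\right)\right)\right) = - 2 \left(-42 + \left(1 - 14\right)\right) \left(-7 + \left(-42 + \left(1 - 14\right)\right)\right) = - 2 \left(-42 - 13\right) \left(-7 - 55\right) = - 2 \left(-55\right) \left(-7 - 55\right) = - 2 \left(-55\right) \left(-62\right) = \left(-1\right) 6820 = -6820$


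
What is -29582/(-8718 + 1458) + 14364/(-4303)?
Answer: 11504353/15619890 ≈ 0.73652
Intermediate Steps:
-29582/(-8718 + 1458) + 14364/(-4303) = -29582/(-7260) + 14364*(-1/4303) = -29582*(-1/7260) - 14364/4303 = 14791/3630 - 14364/4303 = 11504353/15619890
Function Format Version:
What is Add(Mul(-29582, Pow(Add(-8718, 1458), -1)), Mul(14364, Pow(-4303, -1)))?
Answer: Rational(11504353, 15619890) ≈ 0.73652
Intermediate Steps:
Add(Mul(-29582, Pow(Add(-8718, 1458), -1)), Mul(14364, Pow(-4303, -1))) = Add(Mul(-29582, Pow(-7260, -1)), Mul(14364, Rational(-1, 4303))) = Add(Mul(-29582, Rational(-1, 7260)), Rational(-14364, 4303)) = Add(Rational(14791, 3630), Rational(-14364, 4303)) = Rational(11504353, 15619890)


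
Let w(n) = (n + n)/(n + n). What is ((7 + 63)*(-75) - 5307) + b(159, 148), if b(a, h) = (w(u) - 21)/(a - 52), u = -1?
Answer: -1129619/107 ≈ -10557.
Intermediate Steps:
w(n) = 1 (w(n) = (2*n)/((2*n)) = (2*n)*(1/(2*n)) = 1)
b(a, h) = -20/(-52 + a) (b(a, h) = (1 - 21)/(a - 52) = -20/(-52 + a))
((7 + 63)*(-75) - 5307) + b(159, 148) = ((7 + 63)*(-75) - 5307) - 20/(-52 + 159) = (70*(-75) - 5307) - 20/107 = (-5250 - 5307) - 20*1/107 = -10557 - 20/107 = -1129619/107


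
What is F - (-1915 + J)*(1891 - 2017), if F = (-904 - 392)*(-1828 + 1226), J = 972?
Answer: 661374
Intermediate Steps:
F = 780192 (F = -1296*(-602) = 780192)
F - (-1915 + J)*(1891 - 2017) = 780192 - (-1915 + 972)*(1891 - 2017) = 780192 - (-943)*(-126) = 780192 - 1*118818 = 780192 - 118818 = 661374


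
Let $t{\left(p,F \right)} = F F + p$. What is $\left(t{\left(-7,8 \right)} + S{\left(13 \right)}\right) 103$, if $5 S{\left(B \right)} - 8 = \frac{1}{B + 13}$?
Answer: $\frac{784757}{130} \approx 6036.6$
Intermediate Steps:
$S{\left(B \right)} = \frac{8}{5} + \frac{1}{5 \left(13 + B\right)}$ ($S{\left(B \right)} = \frac{8}{5} + \frac{1}{5 \left(B + 13\right)} = \frac{8}{5} + \frac{1}{5 \left(13 + B\right)}$)
$t{\left(p,F \right)} = p + F^{2}$ ($t{\left(p,F \right)} = F^{2} + p = p + F^{2}$)
$\left(t{\left(-7,8 \right)} + S{\left(13 \right)}\right) 103 = \left(\left(-7 + 8^{2}\right) + \frac{105 + 8 \cdot 13}{5 \left(13 + 13\right)}\right) 103 = \left(\left(-7 + 64\right) + \frac{105 + 104}{5 \cdot 26}\right) 103 = \left(57 + \frac{1}{5} \cdot \frac{1}{26} \cdot 209\right) 103 = \left(57 + \frac{209}{130}\right) 103 = \frac{7619}{130} \cdot 103 = \frac{784757}{130}$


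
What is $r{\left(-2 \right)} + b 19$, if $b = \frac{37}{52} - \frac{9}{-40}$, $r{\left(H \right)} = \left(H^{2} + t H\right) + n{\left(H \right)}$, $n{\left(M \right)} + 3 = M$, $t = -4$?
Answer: $\frac{12893}{520} \approx 24.794$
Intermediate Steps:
$n{\left(M \right)} = -3 + M$
$r{\left(H \right)} = -3 + H^{2} - 3 H$ ($r{\left(H \right)} = \left(H^{2} - 4 H\right) + \left(-3 + H\right) = -3 + H^{2} - 3 H$)
$b = \frac{487}{520}$ ($b = 37 \cdot \frac{1}{52} - - \frac{9}{40} = \frac{37}{52} + \frac{9}{40} = \frac{487}{520} \approx 0.93654$)
$r{\left(-2 \right)} + b 19 = \left(-3 + \left(-2\right)^{2} - -6\right) + \frac{487}{520} \cdot 19 = \left(-3 + 4 + 6\right) + \frac{9253}{520} = 7 + \frac{9253}{520} = \frac{12893}{520}$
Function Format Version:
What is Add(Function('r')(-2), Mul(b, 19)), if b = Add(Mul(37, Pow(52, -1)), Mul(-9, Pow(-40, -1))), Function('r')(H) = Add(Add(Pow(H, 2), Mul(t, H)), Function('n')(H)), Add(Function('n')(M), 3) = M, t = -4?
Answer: Rational(12893, 520) ≈ 24.794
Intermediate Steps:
Function('n')(M) = Add(-3, M)
Function('r')(H) = Add(-3, Pow(H, 2), Mul(-3, H)) (Function('r')(H) = Add(Add(Pow(H, 2), Mul(-4, H)), Add(-3, H)) = Add(-3, Pow(H, 2), Mul(-3, H)))
b = Rational(487, 520) (b = Add(Mul(37, Rational(1, 52)), Mul(-9, Rational(-1, 40))) = Add(Rational(37, 52), Rational(9, 40)) = Rational(487, 520) ≈ 0.93654)
Add(Function('r')(-2), Mul(b, 19)) = Add(Add(-3, Pow(-2, 2), Mul(-3, -2)), Mul(Rational(487, 520), 19)) = Add(Add(-3, 4, 6), Rational(9253, 520)) = Add(7, Rational(9253, 520)) = Rational(12893, 520)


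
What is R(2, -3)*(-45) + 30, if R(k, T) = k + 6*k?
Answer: -600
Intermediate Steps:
R(k, T) = 7*k
R(2, -3)*(-45) + 30 = (7*2)*(-45) + 30 = 14*(-45) + 30 = -630 + 30 = -600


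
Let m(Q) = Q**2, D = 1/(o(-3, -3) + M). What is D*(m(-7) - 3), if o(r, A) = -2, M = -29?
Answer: -46/31 ≈ -1.4839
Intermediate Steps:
D = -1/31 (D = 1/(-2 - 29) = 1/(-31) = -1/31 ≈ -0.032258)
D*(m(-7) - 3) = -((-7)**2 - 3)/31 = -(49 - 3)/31 = -1/31*46 = -46/31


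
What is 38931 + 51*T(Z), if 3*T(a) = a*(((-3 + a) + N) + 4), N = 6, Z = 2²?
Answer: 39679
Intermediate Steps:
Z = 4
T(a) = a*(7 + a)/3 (T(a) = (a*(((-3 + a) + 6) + 4))/3 = (a*((3 + a) + 4))/3 = (a*(7 + a))/3 = a*(7 + a)/3)
38931 + 51*T(Z) = 38931 + 51*((⅓)*4*(7 + 4)) = 38931 + 51*((⅓)*4*11) = 38931 + 51*(44/3) = 38931 + 748 = 39679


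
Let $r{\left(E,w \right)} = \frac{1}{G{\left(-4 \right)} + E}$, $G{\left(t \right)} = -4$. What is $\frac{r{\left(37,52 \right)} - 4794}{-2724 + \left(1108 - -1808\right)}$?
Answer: $- \frac{158201}{6336} \approx -24.969$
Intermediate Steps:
$r{\left(E,w \right)} = \frac{1}{-4 + E}$
$\frac{r{\left(37,52 \right)} - 4794}{-2724 + \left(1108 - -1808\right)} = \frac{\frac{1}{-4 + 37} - 4794}{-2724 + \left(1108 - -1808\right)} = \frac{\frac{1}{33} - 4794}{-2724 + \left(1108 + 1808\right)} = \frac{\frac{1}{33} - 4794}{-2724 + 2916} = - \frac{158201}{33 \cdot 192} = \left(- \frac{158201}{33}\right) \frac{1}{192} = - \frac{158201}{6336}$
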